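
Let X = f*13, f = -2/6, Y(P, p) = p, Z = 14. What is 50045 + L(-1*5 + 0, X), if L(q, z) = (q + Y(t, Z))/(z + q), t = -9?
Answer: 1401233/28 ≈ 50044.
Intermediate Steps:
f = -⅓ (f = -2*⅙ = -⅓ ≈ -0.33333)
X = -13/3 (X = -⅓*13 = -13/3 ≈ -4.3333)
L(q, z) = (14 + q)/(q + z) (L(q, z) = (q + 14)/(z + q) = (14 + q)/(q + z))
50045 + L(-1*5 + 0, X) = 50045 + (14 + (-1*5 + 0))/((-1*5 + 0) - 13/3) = 50045 + (14 + (-5 + 0))/((-5 + 0) - 13/3) = 50045 + (14 - 5)/(-5 - 13/3) = 50045 + 9/(-28/3) = 50045 - 3/28*9 = 50045 - 27/28 = 1401233/28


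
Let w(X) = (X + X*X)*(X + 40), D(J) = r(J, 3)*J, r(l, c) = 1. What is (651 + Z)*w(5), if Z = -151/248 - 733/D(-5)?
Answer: 133416315/124 ≈ 1.0759e+6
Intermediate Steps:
D(J) = J (D(J) = 1*J = J)
Z = 181029/1240 (Z = -151/248 - 733/(-5) = -151*1/248 - 733*(-⅕) = -151/248 + 733/5 = 181029/1240 ≈ 145.99)
w(X) = (40 + X)*(X + X²) (w(X) = (X + X²)*(40 + X) = (40 + X)*(X + X²))
(651 + Z)*w(5) = (651 + 181029/1240)*(5*(40 + 5² + 41*5)) = 988269*(5*(40 + 25 + 205))/1240 = 988269*(5*270)/1240 = (988269/1240)*1350 = 133416315/124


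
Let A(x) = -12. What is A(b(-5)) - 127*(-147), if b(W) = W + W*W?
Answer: 18657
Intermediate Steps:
b(W) = W + W²
A(b(-5)) - 127*(-147) = -12 - 127*(-147) = -12 + 18669 = 18657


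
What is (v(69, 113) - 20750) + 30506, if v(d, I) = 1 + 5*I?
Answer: 10322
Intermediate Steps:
(v(69, 113) - 20750) + 30506 = ((1 + 5*113) - 20750) + 30506 = ((1 + 565) - 20750) + 30506 = (566 - 20750) + 30506 = -20184 + 30506 = 10322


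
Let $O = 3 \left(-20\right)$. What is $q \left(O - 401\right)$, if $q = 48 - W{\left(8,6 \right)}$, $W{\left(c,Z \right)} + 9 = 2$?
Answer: $-25355$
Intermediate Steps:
$O = -60$
$W{\left(c,Z \right)} = -7$ ($W{\left(c,Z \right)} = -9 + 2 = -7$)
$q = 55$ ($q = 48 - -7 = 48 + 7 = 55$)
$q \left(O - 401\right) = 55 \left(-60 - 401\right) = 55 \left(-461\right) = -25355$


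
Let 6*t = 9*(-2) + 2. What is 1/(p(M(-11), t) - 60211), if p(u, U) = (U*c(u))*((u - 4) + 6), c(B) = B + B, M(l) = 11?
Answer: -3/182921 ≈ -1.6401e-5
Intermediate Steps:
t = -8/3 (t = (9*(-2) + 2)/6 = (-18 + 2)/6 = (⅙)*(-16) = -8/3 ≈ -2.6667)
c(B) = 2*B
p(u, U) = 2*U*u*(2 + u) (p(u, U) = (U*(2*u))*((u - 4) + 6) = (2*U*u)*((-4 + u) + 6) = (2*U*u)*(2 + u) = 2*U*u*(2 + u))
1/(p(M(-11), t) - 60211) = 1/(2*(-8/3)*11*(2 + 11) - 60211) = 1/(2*(-8/3)*11*13 - 60211) = 1/(-2288/3 - 60211) = 1/(-182921/3) = -3/182921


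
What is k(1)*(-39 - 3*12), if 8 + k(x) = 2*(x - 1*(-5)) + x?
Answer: -375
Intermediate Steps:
k(x) = 2 + 3*x (k(x) = -8 + (2*(x - 1*(-5)) + x) = -8 + (2*(x + 5) + x) = -8 + (2*(5 + x) + x) = -8 + ((10 + 2*x) + x) = -8 + (10 + 3*x) = 2 + 3*x)
k(1)*(-39 - 3*12) = (2 + 3*1)*(-39 - 3*12) = (2 + 3)*(-39 - 36) = 5*(-75) = -375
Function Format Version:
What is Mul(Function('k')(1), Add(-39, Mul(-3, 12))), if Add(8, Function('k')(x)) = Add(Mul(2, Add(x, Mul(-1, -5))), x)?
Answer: -375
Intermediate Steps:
Function('k')(x) = Add(2, Mul(3, x)) (Function('k')(x) = Add(-8, Add(Mul(2, Add(x, Mul(-1, -5))), x)) = Add(-8, Add(Mul(2, Add(x, 5)), x)) = Add(-8, Add(Mul(2, Add(5, x)), x)) = Add(-8, Add(Add(10, Mul(2, x)), x)) = Add(-8, Add(10, Mul(3, x))) = Add(2, Mul(3, x)))
Mul(Function('k')(1), Add(-39, Mul(-3, 12))) = Mul(Add(2, Mul(3, 1)), Add(-39, Mul(-3, 12))) = Mul(Add(2, 3), Add(-39, -36)) = Mul(5, -75) = -375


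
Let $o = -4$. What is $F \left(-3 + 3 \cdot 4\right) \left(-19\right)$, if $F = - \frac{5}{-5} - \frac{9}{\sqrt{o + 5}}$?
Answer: $1368$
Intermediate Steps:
$F = -8$ ($F = - \frac{5}{-5} - \frac{9}{\sqrt{-4 + 5}} = \left(-5\right) \left(- \frac{1}{5}\right) - \frac{9}{\sqrt{1}} = 1 - \frac{9}{1} = 1 - 9 = -8$)
$F \left(-3 + 3 \cdot 4\right) \left(-19\right) = - 8 \left(-3 + 3 \cdot 4\right) \left(-19\right) = - 8 \left(-3 + 12\right) \left(-19\right) = \left(-8\right) 9 \left(-19\right) = \left(-72\right) \left(-19\right) = 1368$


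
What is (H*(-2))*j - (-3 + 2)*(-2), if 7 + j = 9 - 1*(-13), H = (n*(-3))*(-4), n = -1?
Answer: 358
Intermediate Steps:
H = -12 (H = -1*(-3)*(-4) = 3*(-4) = -12)
j = 15 (j = -7 + (9 - 1*(-13)) = -7 + (9 + 13) = -7 + 22 = 15)
(H*(-2))*j - (-3 + 2)*(-2) = -12*(-2)*15 - (-3 + 2)*(-2) = 24*15 - 1*(-1)*(-2) = 360 + 1*(-2) = 360 - 2 = 358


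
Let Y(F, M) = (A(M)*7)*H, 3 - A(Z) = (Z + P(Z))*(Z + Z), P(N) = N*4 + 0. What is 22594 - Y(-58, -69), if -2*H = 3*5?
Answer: -4953547/2 ≈ -2.4768e+6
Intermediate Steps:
P(N) = 4*N (P(N) = 4*N + 0 = 4*N)
H = -15/2 (H = -3*5/2 = -1/2*15 = -15/2 ≈ -7.5000)
A(Z) = 3 - 10*Z**2 (A(Z) = 3 - (Z + 4*Z)*(Z + Z) = 3 - 5*Z*2*Z = 3 - 10*Z**2)
Y(F, M) = -315/2 + 525*M**2 (Y(F, M) = ((3 - 10*M**2)*7)*(-15/2) = (21 - 70*M**2)*(-15/2) = -315/2 + 525*M**2)
22594 - Y(-58, -69) = 22594 - (-315/2 + 525*(-69)**2) = 22594 - (-315/2 + 525*4761) = 22594 - (-315/2 + 2499525) = 22594 - 1*4998735/2 = 22594 - 4998735/2 = -4953547/2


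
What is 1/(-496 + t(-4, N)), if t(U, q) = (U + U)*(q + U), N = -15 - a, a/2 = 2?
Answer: -1/312 ≈ -0.0032051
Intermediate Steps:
a = 4 (a = 2*2 = 4)
N = -19 (N = -15 - 1*4 = -15 - 4 = -19)
t(U, q) = 2*U*(U + q) (t(U, q) = (2*U)*(U + q) = 2*U*(U + q))
1/(-496 + t(-4, N)) = 1/(-496 + 2*(-4)*(-4 - 19)) = 1/(-496 + 2*(-4)*(-23)) = 1/(-496 + 184) = 1/(-312) = -1/312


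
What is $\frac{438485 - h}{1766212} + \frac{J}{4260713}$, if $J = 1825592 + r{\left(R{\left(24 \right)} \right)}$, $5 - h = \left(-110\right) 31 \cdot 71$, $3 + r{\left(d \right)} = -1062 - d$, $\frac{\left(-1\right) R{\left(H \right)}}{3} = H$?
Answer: $\frac{2029652430399}{3762661214578} \approx 0.53942$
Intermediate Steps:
$R{\left(H \right)} = - 3 H$
$r{\left(d \right)} = -1065 - d$ ($r{\left(d \right)} = -3 - \left(1062 + d\right) = -1065 - d$)
$h = 242115$ ($h = 5 - \left(-110\right) 31 \cdot 71 = 5 - \left(-3410\right) 71 = 5 - -242110 = 5 + 242110 = 242115$)
$J = 1824599$ ($J = 1825592 - \left(1065 - 72\right) = 1825592 - 993 = 1824599$)
$\frac{438485 - h}{1766212} + \frac{J}{4260713} = \frac{438485 - 242115}{1766212} + \frac{1824599}{4260713} = \left(438485 - 242115\right) \frac{1}{1766212} + 1824599 \cdot \frac{1}{4260713} = 196370 \cdot \frac{1}{1766212} + \frac{1824599}{4260713} = \frac{98185}{883106} + \frac{1824599}{4260713} = \frac{2029652430399}{3762661214578}$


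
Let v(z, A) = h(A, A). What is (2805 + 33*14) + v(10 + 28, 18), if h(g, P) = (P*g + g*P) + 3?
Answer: 3918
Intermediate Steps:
h(g, P) = 3 + 2*P*g (h(g, P) = (P*g + P*g) + 3 = 2*P*g + 3 = 3 + 2*P*g)
v(z, A) = 3 + 2*A**2 (v(z, A) = 3 + 2*A*A = 3 + 2*A**2)
(2805 + 33*14) + v(10 + 28, 18) = (2805 + 33*14) + (3 + 2*18**2) = (2805 + 462) + (3 + 2*324) = 3267 + (3 + 648) = 3267 + 651 = 3918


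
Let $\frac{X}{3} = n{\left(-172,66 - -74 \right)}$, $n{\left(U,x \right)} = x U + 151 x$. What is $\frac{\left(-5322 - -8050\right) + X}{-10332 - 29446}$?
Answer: $\frac{3046}{19889} \approx 0.15315$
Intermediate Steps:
$n{\left(U,x \right)} = 151 x + U x$ ($n{\left(U,x \right)} = U x + 151 x = 151 x + U x$)
$X = -8820$ ($X = 3 \left(66 - -74\right) \left(151 - 172\right) = 3 \left(66 + 74\right) \left(-21\right) = 3 \cdot 140 \left(-21\right) = 3 \left(-2940\right) = -8820$)
$\frac{\left(-5322 - -8050\right) + X}{-10332 - 29446} = \frac{\left(-5322 - -8050\right) - 8820}{-10332 - 29446} = \frac{\left(-5322 + 8050\right) - 8820}{-10332 - 29446} = \frac{2728 - 8820}{-39778} = \left(-6092\right) \left(- \frac{1}{39778}\right) = \frac{3046}{19889}$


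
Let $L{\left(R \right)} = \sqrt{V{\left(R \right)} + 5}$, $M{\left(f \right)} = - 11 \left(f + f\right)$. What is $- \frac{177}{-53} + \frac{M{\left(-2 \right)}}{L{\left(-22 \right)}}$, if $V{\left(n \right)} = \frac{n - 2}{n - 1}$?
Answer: $\frac{177}{53} + \frac{44 \sqrt{3197}}{139} \approx 21.238$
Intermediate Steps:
$V{\left(n \right)} = \frac{-2 + n}{-1 + n}$
$M{\left(f \right)} = - 22 f$ ($M{\left(f \right)} = - 11 \cdot 2 f = - 22 f$)
$L{\left(R \right)} = \sqrt{5 + \frac{-2 + R}{-1 + R}}$ ($L{\left(R \right)} = \sqrt{\frac{-2 + R}{-1 + R} + 5} = \sqrt{5 + \frac{-2 + R}{-1 + R}}$)
$- \frac{177}{-53} + \frac{M{\left(-2 \right)}}{L{\left(-22 \right)}} = - \frac{177}{-53} + \frac{\left(-22\right) \left(-2\right)}{\sqrt{\frac{-7 + 6 \left(-22\right)}{-1 - 22}}} = \left(-177\right) \left(- \frac{1}{53}\right) + \frac{44}{\sqrt{\frac{-7 - 132}{-23}}} = \frac{177}{53} + \frac{44}{\sqrt{\left(- \frac{1}{23}\right) \left(-139\right)}} = \frac{177}{53} + \frac{44}{\sqrt{\frac{139}{23}}} = \frac{177}{53} + \frac{44}{\frac{1}{23} \sqrt{3197}} = \frac{177}{53} + 44 \frac{\sqrt{3197}}{139} = \frac{177}{53} + \frac{44 \sqrt{3197}}{139}$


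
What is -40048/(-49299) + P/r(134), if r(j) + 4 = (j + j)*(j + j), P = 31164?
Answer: 17510323/14050215 ≈ 1.2463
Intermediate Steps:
r(j) = -4 + 4*j² (r(j) = -4 + (j + j)*(j + j) = -4 + (2*j)*(2*j) = -4 + 4*j²)
-40048/(-49299) + P/r(134) = -40048/(-49299) + 31164/(-4 + 4*134²) = -40048*(-1/49299) + 31164/(-4 + 4*17956) = 40048/49299 + 31164/(-4 + 71824) = 40048/49299 + 31164/71820 = 40048/49299 + 31164*(1/71820) = 40048/49299 + 371/855 = 17510323/14050215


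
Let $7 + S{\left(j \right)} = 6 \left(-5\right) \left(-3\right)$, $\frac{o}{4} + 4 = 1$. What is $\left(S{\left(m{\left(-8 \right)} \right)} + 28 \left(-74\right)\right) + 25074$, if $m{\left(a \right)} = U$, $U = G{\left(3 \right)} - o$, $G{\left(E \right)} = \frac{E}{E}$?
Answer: $23085$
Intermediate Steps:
$o = -12$ ($o = -16 + 4 \cdot 1 = -16 + 4 = -12$)
$G{\left(E \right)} = 1$
$U = 13$ ($U = 1 - -12 = 1 + 12 = 13$)
$m{\left(a \right)} = 13$
$S{\left(j \right)} = 83$ ($S{\left(j \right)} = -7 + 6 \left(-5\right) \left(-3\right) = -7 - -90 = -7 + 90 = 83$)
$\left(S{\left(m{\left(-8 \right)} \right)} + 28 \left(-74\right)\right) + 25074 = \left(83 + 28 \left(-74\right)\right) + 25074 = \left(83 - 2072\right) + 25074 = -1989 + 25074 = 23085$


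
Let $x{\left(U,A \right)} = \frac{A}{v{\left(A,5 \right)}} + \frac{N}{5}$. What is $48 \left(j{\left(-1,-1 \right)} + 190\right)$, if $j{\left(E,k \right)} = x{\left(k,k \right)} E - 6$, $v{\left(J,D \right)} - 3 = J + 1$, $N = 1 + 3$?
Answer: $\frac{44048}{5} \approx 8809.6$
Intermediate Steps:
$N = 4$
$v{\left(J,D \right)} = 4 + J$ ($v{\left(J,D \right)} = 3 + \left(J + 1\right) = 3 + \left(1 + J\right) = 4 + J$)
$x{\left(U,A \right)} = \frac{4}{5} + \frac{A}{4 + A}$ ($x{\left(U,A \right)} = \frac{A}{4 + A} + \frac{4}{5} = \frac{4}{5} + \frac{A}{4 + A}$)
$j{\left(E,k \right)} = -6 + \frac{E \left(16 + 9 k\right)}{5 \left(4 + k\right)}$ ($j{\left(E,k \right)} = \frac{16 + 9 k}{5 \left(4 + k\right)} E - 6 = \frac{E \left(16 + 9 k\right)}{5 \left(4 + k\right)} - 6 = -6 + \frac{E \left(16 + 9 k\right)}{5 \left(4 + k\right)}$)
$48 \left(j{\left(-1,-1 \right)} + 190\right) = 48 \left(\frac{-120 - -30 - \left(16 + 9 \left(-1\right)\right)}{5 \left(4 - 1\right)} + 190\right) = 48 \left(\frac{-120 + 30 - \left(16 - 9\right)}{5 \cdot 3} + 190\right) = 48 \left(\frac{1}{5} \cdot \frac{1}{3} \left(-120 + 30 - 7\right) + 190\right) = 48 \left(\frac{1}{5} \cdot \frac{1}{3} \left(-97\right) + 190\right) = 48 \left(- \frac{97}{15} + 190\right) = 48 \cdot \frac{2753}{15} = \frac{44048}{5}$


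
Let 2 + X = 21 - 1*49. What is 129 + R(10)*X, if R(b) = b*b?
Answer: -2871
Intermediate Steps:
R(b) = b**2
X = -30 (X = -2 + (21 - 1*49) = -2 + (21 - 49) = -2 - 28 = -30)
129 + R(10)*X = 129 + 10**2*(-30) = 129 + 100*(-30) = 129 - 3000 = -2871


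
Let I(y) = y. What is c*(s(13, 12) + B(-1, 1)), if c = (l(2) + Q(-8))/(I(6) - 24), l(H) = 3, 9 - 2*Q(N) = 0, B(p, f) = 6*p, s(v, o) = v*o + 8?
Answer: -395/6 ≈ -65.833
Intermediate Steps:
s(v, o) = 8 + o*v (s(v, o) = o*v + 8 = 8 + o*v)
Q(N) = 9/2 (Q(N) = 9/2 - ½*0 = 9/2 + 0 = 9/2)
c = -5/12 (c = (3 + 9/2)/(6 - 24) = (15/2)/(-18) = (15/2)*(-1/18) = -5/12 ≈ -0.41667)
c*(s(13, 12) + B(-1, 1)) = -5*((8 + 12*13) + 6*(-1))/12 = -5*((8 + 156) - 6)/12 = -5*(164 - 6)/12 = -5/12*158 = -395/6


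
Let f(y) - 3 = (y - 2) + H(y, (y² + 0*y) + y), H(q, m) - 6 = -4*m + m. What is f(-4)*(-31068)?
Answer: 1025244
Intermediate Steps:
H(q, m) = 6 - 3*m (H(q, m) = 6 + (-4*m + m) = 6 - 3*m)
f(y) = 7 - 3*y² - 2*y (f(y) = 3 + ((y - 2) + (6 - 3*((y² + 0*y) + y))) = 3 + ((-2 + y) + (6 - 3*((y² + 0) + y))) = 3 + ((-2 + y) + (6 - 3*(y² + y))) = 3 + ((-2 + y) + (6 - 3*(y + y²))) = 3 + ((-2 + y) + (6 + (-3*y - 3*y²))) = 3 + ((-2 + y) + (6 - 3*y - 3*y²)) = 3 + (4 - 3*y² - 2*y) = 7 - 3*y² - 2*y)
f(-4)*(-31068) = (7 - 4 - 3*(-4)*(1 - 4))*(-31068) = (7 - 4 - 3*(-4)*(-3))*(-31068) = (7 - 4 - 36)*(-31068) = -33*(-31068) = 1025244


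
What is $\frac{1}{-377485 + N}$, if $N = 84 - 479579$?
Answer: $- \frac{1}{856980} \approx -1.1669 \cdot 10^{-6}$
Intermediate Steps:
$N = -479495$ ($N = 84 - 479579 = -479495$)
$\frac{1}{-377485 + N} = \frac{1}{-377485 - 479495} = \frac{1}{-856980} = - \frac{1}{856980}$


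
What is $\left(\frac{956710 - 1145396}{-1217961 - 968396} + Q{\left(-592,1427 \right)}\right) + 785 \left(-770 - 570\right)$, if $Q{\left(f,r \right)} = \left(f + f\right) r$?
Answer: $- \frac{5993827563390}{2186357} \approx -2.7415 \cdot 10^{6}$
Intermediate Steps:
$Q{\left(f,r \right)} = 2 f r$
$\left(\frac{956710 - 1145396}{-1217961 - 968396} + Q{\left(-592,1427 \right)}\right) + 785 \left(-770 - 570\right) = \left(\frac{956710 - 1145396}{-1217961 - 968396} + 2 \left(-592\right) 1427\right) + 785 \left(-770 - 570\right) = \left(- \frac{188686}{-2186357} - 1689568\right) + 785 \left(-1340\right) = \left(\left(-188686\right) \left(- \frac{1}{2186357}\right) - 1689568\right) - 1051900 = \left(\frac{188686}{2186357} - 1689568\right) - 1051900 = - \frac{3693998635090}{2186357} - 1051900 = - \frac{5993827563390}{2186357}$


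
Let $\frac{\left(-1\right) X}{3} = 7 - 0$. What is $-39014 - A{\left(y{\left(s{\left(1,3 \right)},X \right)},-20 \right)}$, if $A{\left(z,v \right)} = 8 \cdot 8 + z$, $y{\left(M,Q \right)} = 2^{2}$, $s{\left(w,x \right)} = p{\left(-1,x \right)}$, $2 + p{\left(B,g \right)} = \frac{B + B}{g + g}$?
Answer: $-39082$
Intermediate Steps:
$p{\left(B,g \right)} = -2 + \frac{B}{g}$ ($p{\left(B,g \right)} = -2 + \frac{B + B}{g + g} = -2 + \frac{2 B}{2 g} = -2 + 2 B \frac{1}{2 g} = -2 + \frac{B}{g}$)
$X = -21$ ($X = - 3 \left(7 - 0\right) = - 3 \left(7 + 0\right) = \left(-3\right) 7 = -21$)
$s{\left(w,x \right)} = -2 - \frac{1}{x}$
$y{\left(M,Q \right)} = 4$
$A{\left(z,v \right)} = 64 + z$
$-39014 - A{\left(y{\left(s{\left(1,3 \right)},X \right)},-20 \right)} = -39014 - \left(64 + 4\right) = -39014 - 68 = -39082$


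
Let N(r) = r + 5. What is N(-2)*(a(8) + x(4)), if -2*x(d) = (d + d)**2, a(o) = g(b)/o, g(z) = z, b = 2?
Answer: -381/4 ≈ -95.250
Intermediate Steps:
a(o) = 2/o
N(r) = 5 + r
x(d) = -2*d**2 (x(d) = -(d + d)**2/2 = -4*d**2/2 = -2*d**2)
N(-2)*(a(8) + x(4)) = (5 - 2)*(2/8 - 2*4**2) = 3*(2*(1/8) - 2*16) = 3*(1/4 - 32) = 3*(-127/4) = -381/4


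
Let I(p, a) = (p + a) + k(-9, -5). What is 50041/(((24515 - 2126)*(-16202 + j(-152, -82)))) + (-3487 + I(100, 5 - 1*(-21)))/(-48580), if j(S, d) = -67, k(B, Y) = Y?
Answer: 611811600913/8847550909890 ≈ 0.069150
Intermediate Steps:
I(p, a) = -5 + a + p (I(p, a) = (p + a) - 5 = (a + p) - 5 = -5 + a + p)
50041/(((24515 - 2126)*(-16202 + j(-152, -82)))) + (-3487 + I(100, 5 - 1*(-21)))/(-48580) = 50041/(((24515 - 2126)*(-16202 - 67))) + (-3487 + (-5 + (5 - 1*(-21)) + 100))/(-48580) = 50041/((22389*(-16269))) + (-3487 + (-5 + (5 + 21) + 100))*(-1/48580) = 50041/(-364246641) + (-3487 + (-5 + 26 + 100))*(-1/48580) = 50041*(-1/364246641) + (-3487 + 121)*(-1/48580) = -50041/364246641 - 3366*(-1/48580) = -50041/364246641 + 1683/24290 = 611811600913/8847550909890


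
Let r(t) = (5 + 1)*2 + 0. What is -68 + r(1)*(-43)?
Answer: -584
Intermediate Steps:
r(t) = 12 (r(t) = 6*2 + 0 = 12 + 0 = 12)
-68 + r(1)*(-43) = -68 + 12*(-43) = -68 - 516 = -584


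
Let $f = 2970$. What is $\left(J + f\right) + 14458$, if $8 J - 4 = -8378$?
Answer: $\frac{65525}{4} \approx 16381.0$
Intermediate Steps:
$J = - \frac{4187}{4}$ ($J = \frac{1}{2} + \frac{1}{8} \left(-8378\right) = \frac{1}{2} - \frac{4189}{4} = - \frac{4187}{4} \approx -1046.8$)
$\left(J + f\right) + 14458 = \left(- \frac{4187}{4} + 2970\right) + 14458 = \frac{7693}{4} + 14458 = \frac{65525}{4}$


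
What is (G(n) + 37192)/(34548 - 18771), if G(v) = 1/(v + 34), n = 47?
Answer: 3012553/1277937 ≈ 2.3574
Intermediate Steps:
G(v) = 1/(34 + v)
(G(n) + 37192)/(34548 - 18771) = (1/(34 + 47) + 37192)/(34548 - 18771) = (1/81 + 37192)/15777 = (1/81 + 37192)*(1/15777) = (3012553/81)*(1/15777) = 3012553/1277937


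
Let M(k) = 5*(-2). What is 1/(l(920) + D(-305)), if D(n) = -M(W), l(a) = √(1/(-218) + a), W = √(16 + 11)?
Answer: -2180/178759 + √43721862/178759 ≈ 0.024795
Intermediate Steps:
W = 3*√3 (W = √27 = 3*√3 ≈ 5.1962)
M(k) = -10
l(a) = √(-1/218 + a)
D(n) = 10 (D(n) = -1*(-10) = 10)
1/(l(920) + D(-305)) = 1/(√(-218 + 47524*920)/218 + 10) = 1/(√(-218 + 43722080)/218 + 10) = 1/(√43721862/218 + 10) = 1/(10 + √43721862/218)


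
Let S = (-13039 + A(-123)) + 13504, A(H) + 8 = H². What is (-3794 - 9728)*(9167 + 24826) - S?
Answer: -459668932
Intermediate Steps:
A(H) = -8 + H²
S = 15586 (S = (-13039 + (-8 + (-123)²)) + 13504 = (-13039 + (-8 + 15129)) + 13504 = (-13039 + 15121) + 13504 = 2082 + 13504 = 15586)
(-3794 - 9728)*(9167 + 24826) - S = (-3794 - 9728)*(9167 + 24826) - 1*15586 = -13522*33993 - 15586 = -459653346 - 15586 = -459668932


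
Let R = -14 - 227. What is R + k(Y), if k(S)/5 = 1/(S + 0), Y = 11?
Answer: -2646/11 ≈ -240.55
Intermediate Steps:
R = -241
k(S) = 5/S (k(S) = 5/(S + 0) = 5/S)
R + k(Y) = -241 + 5/11 = -2646/11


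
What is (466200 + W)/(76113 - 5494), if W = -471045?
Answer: -4845/70619 ≈ -0.068608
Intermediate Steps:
(466200 + W)/(76113 - 5494) = (466200 - 471045)/(76113 - 5494) = -4845/70619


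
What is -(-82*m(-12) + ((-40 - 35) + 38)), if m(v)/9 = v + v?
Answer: -17675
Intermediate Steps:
m(v) = 18*v (m(v) = 9*(v + v) = 9*(2*v) = 18*v)
-(-82*m(-12) + ((-40 - 35) + 38)) = -(-1476*(-12) + ((-40 - 35) + 38)) = -(-82*(-216) + (-75 + 38)) = -(17712 - 37) = -1*17675 = -17675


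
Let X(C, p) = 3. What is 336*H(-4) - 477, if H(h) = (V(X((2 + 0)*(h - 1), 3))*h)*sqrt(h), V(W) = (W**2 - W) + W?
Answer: -477 - 24192*I ≈ -477.0 - 24192.0*I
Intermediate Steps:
V(W) = W**2
H(h) = 9*h**(3/2) (H(h) = (3**2*h)*sqrt(h) = (9*h)*sqrt(h) = 9*h**(3/2))
336*H(-4) - 477 = 336*(9*(-4)**(3/2)) - 477 = 336*(9*(-8*I)) - 477 = 336*(-72*I) - 477 = -24192*I - 477 = -477 - 24192*I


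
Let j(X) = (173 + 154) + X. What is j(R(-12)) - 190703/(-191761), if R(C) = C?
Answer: 60595418/191761 ≈ 315.99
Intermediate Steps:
j(X) = 327 + X
j(R(-12)) - 190703/(-191761) = (327 - 12) - 190703/(-191761) = 315 - 190703*(-1)/191761 = 315 - 1*(-190703/191761) = 315 + 190703/191761 = 60595418/191761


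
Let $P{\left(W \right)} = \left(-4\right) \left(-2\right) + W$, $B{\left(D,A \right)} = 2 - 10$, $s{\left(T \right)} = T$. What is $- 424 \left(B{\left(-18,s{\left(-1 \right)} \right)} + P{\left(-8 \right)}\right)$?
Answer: $3392$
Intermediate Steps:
$B{\left(D,A \right)} = -8$ ($B{\left(D,A \right)} = 2 - 10 = -8$)
$P{\left(W \right)} = 8 + W$
$- 424 \left(B{\left(-18,s{\left(-1 \right)} \right)} + P{\left(-8 \right)}\right) = - 424 \left(-8 + \left(8 - 8\right)\right) = - 424 \left(-8 + 0\right) = \left(-424\right) \left(-8\right) = 3392$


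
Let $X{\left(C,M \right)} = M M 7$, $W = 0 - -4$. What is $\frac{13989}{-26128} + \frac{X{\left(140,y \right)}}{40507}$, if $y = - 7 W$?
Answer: $- \frac{423261959}{1058366896} \approx -0.39992$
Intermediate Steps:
$W = 4$ ($W = 0 + 4 = 4$)
$y = -28$ ($y = \left(-7\right) 4 = -28$)
$X{\left(C,M \right)} = 7 M^{2}$ ($X{\left(C,M \right)} = M^{2} \cdot 7 = 7 M^{2}$)
$\frac{13989}{-26128} + \frac{X{\left(140,y \right)}}{40507} = \frac{13989}{-26128} + \frac{7 \left(-28\right)^{2}}{40507} = 13989 \left(- \frac{1}{26128}\right) + 7 \cdot 784 \cdot \frac{1}{40507} = - \frac{13989}{26128} + 5488 \cdot \frac{1}{40507} = - \frac{13989}{26128} + \frac{5488}{40507} = - \frac{423261959}{1058366896}$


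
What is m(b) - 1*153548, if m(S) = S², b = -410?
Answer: 14552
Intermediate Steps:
m(b) - 1*153548 = (-410)² - 1*153548 = 168100 - 153548 = 14552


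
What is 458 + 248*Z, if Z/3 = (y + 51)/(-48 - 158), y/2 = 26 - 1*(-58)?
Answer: -34294/103 ≈ -332.95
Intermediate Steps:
y = 168 (y = 2*(26 - 1*(-58)) = 2*(26 + 58) = 2*84 = 168)
Z = -657/206 (Z = 3*((168 + 51)/(-48 - 158)) = 3*(219/(-206)) = 3*(219*(-1/206)) = 3*(-219/206) = -657/206 ≈ -3.1893)
458 + 248*Z = 458 + 248*(-657/206) = 458 - 81468/103 = -34294/103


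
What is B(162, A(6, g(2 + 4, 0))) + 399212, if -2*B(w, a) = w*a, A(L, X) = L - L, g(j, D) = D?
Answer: 399212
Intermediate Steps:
A(L, X) = 0
B(w, a) = -a*w/2 (B(w, a) = -w*a/2 = -a*w/2)
B(162, A(6, g(2 + 4, 0))) + 399212 = -½*0*162 + 399212 = 0 + 399212 = 399212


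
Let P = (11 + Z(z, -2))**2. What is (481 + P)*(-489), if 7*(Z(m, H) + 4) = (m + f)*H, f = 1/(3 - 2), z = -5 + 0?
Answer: -13114002/49 ≈ -2.6763e+5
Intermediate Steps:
z = -5
f = 1 (f = 1/1 = 1)
Z(m, H) = -4 + H*(1 + m)/7 (Z(m, H) = -4 + ((m + 1)*H)/7 = -4 + ((1 + m)*H)/7 = -4 + (H*(1 + m))/7 = -4 + H*(1 + m)/7)
P = 3249/49 (P = (11 + (-4 + (1/7)*(-2) + (1/7)*(-2)*(-5)))**2 = (11 + (-4 - 2/7 + 10/7))**2 = (11 - 20/7)**2 = (57/7)**2 = 3249/49 ≈ 66.306)
(481 + P)*(-489) = (481 + 3249/49)*(-489) = (26818/49)*(-489) = -13114002/49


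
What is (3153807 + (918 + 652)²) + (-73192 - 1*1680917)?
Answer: 3864598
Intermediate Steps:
(3153807 + (918 + 652)²) + (-73192 - 1*1680917) = (3153807 + 1570²) + (-73192 - 1680917) = (3153807 + 2464900) - 1754109 = 5618707 - 1754109 = 3864598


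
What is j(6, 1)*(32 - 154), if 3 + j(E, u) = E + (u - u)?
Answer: -366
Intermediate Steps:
j(E, u) = -3 + E (j(E, u) = -3 + (E + (u - u)) = -3 + (E + 0) = -3 + E)
j(6, 1)*(32 - 154) = (-3 + 6)*(32 - 154) = 3*(-122) = -366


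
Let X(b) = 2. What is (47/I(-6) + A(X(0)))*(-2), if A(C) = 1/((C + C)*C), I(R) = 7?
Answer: -383/28 ≈ -13.679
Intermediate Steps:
A(C) = 1/(2*C**2) (A(C) = 1/(((2*C))*C) = (1/(2*C))/C = 1/(2*C**2))
(47/I(-6) + A(X(0)))*(-2) = (47/7 + (1/2)/2**2)*(-2) = (47*(1/7) + (1/2)*(1/4))*(-2) = (47/7 + 1/8)*(-2) = (383/56)*(-2) = -383/28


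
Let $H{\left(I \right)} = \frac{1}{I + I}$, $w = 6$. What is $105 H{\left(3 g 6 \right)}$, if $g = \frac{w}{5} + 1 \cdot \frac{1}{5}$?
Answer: $\frac{25}{12} \approx 2.0833$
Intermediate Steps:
$g = \frac{7}{5}$ ($g = \frac{6}{5} + 1 \cdot \frac{1}{5} = 6 \cdot \frac{1}{5} + 1 \cdot \frac{1}{5} = \frac{6}{5} + \frac{1}{5} = \frac{7}{5} \approx 1.4$)
$H{\left(I \right)} = \frac{1}{2 I}$
$105 H{\left(3 g 6 \right)} = 105 \frac{1}{2 \cdot 3 \cdot \frac{7}{5} \cdot 6} = 105 \frac{1}{2 \cdot \frac{21}{5} \cdot 6} = 105 \frac{1}{2 \cdot \frac{126}{5}} = 105 \cdot \frac{1}{2} \cdot \frac{5}{126} = 105 \cdot \frac{5}{252} = \frac{25}{12}$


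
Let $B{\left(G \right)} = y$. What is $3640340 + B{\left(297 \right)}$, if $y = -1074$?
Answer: $3639266$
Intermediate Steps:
$B{\left(G \right)} = -1074$
$3640340 + B{\left(297 \right)} = 3640340 - 1074 = 3639266$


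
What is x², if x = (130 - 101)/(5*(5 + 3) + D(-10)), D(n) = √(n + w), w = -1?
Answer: 841/(40 + I*√11)² ≈ 0.51491 - 0.085979*I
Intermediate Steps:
D(n) = √(-1 + n) (D(n) = √(n - 1) = √(-1 + n))
x = 29/(40 + I*√11) (x = (130 - 101)/(5*(5 + 3) + √(-1 - 10)) = 29/(5*8 + √(-11)) = 29/(40 + I*√11) ≈ 0.72005 - 0.059703*I)
x² = (1160/1611 - 29*I*√11/1611)²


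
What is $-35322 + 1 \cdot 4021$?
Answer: $-31301$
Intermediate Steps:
$-35322 + 1 \cdot 4021 = -35322 + 4021 = -31301$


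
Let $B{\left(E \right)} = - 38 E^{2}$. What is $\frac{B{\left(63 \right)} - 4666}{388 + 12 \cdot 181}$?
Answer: $- \frac{4859}{80} \approx -60.737$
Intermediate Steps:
$\frac{B{\left(63 \right)} - 4666}{388 + 12 \cdot 181} = \frac{- 38 \cdot 63^{2} - 4666}{388 + 12 \cdot 181} = \frac{\left(-38\right) 3969 - 4666}{388 + 2172} = \frac{-150822 - 4666}{2560} = \left(-155488\right) \frac{1}{2560} = - \frac{4859}{80}$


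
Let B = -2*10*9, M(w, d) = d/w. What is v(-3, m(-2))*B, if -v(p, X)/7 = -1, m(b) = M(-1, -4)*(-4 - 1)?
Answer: -1260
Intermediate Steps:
m(b) = -20 (m(b) = (-4/(-1))*(-4 - 1) = -4*(-1)*(-5) = 4*(-5) = -20)
v(p, X) = 7 (v(p, X) = -7*(-1) = 7)
B = -180 (B = -20*9 = -180)
v(-3, m(-2))*B = 7*(-180) = -1260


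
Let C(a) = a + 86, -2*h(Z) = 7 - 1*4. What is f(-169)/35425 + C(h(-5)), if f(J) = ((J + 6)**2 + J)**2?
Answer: 55996273/2834 ≈ 19759.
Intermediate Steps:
h(Z) = -3/2 (h(Z) = -(7 - 1*4)/2 = -(7 - 4)/2 = -1/2*3 = -3/2)
C(a) = 86 + a
f(J) = (J + (6 + J)**2)**2 (f(J) = ((6 + J)**2 + J)**2 = (J + (6 + J)**2)**2)
f(-169)/35425 + C(h(-5)) = (-169 + (6 - 169)**2)**2/35425 + (86 - 3/2) = (-169 + (-163)**2)**2*(1/35425) + 169/2 = (-169 + 26569)**2*(1/35425) + 169/2 = 26400**2*(1/35425) + 169/2 = 696960000*(1/35425) + 169/2 = 27878400/1417 + 169/2 = 55996273/2834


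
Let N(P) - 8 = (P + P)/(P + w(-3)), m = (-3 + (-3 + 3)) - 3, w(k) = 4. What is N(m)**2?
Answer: 196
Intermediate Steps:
m = -6 (m = (-3 + 0) - 3 = -3 - 3 = -6)
N(P) = 8 + 2*P/(4 + P) (N(P) = 8 + (P + P)/(P + 4) = 8 + (2*P)/(4 + P) = 8 + 2*P/(4 + P))
N(m)**2 = (2*(16 + 5*(-6))/(4 - 6))**2 = (2*(16 - 30)/(-2))**2 = (2*(-1/2)*(-14))**2 = 14**2 = 196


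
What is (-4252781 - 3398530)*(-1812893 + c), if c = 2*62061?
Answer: 12921312128781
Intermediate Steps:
c = 124122
(-4252781 - 3398530)*(-1812893 + c) = (-4252781 - 3398530)*(-1812893 + 124122) = -7651311*(-1688771) = 12921312128781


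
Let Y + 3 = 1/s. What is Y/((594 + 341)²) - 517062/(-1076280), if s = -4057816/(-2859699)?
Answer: 15285321374269729/31817026963429400 ≈ 0.48041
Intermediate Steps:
s = 4057816/2859699 (s = -4057816*(-1/2859699) = 4057816/2859699 ≈ 1.4190)
Y = -9313749/4057816 (Y = -3 + 1/(4057816/2859699) = -3 + 2859699/4057816 = -9313749/4057816 ≈ -2.2953)
Y/((594 + 341)²) - 517062/(-1076280) = -9313749/(4057816*(594 + 341)²) - 517062/(-1076280) = -9313749/(4057816*(935²)) - 517062*(-1/1076280) = -9313749/4057816/874225 + 86177/179380 = -9313749/4057816*1/874225 + 86177/179380 = -9313749/3547444192600 + 86177/179380 = 15285321374269729/31817026963429400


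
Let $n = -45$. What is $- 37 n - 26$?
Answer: $1639$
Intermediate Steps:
$- 37 n - 26 = \left(-37\right) \left(-45\right) - 26 = 1665 - 26 = 1639$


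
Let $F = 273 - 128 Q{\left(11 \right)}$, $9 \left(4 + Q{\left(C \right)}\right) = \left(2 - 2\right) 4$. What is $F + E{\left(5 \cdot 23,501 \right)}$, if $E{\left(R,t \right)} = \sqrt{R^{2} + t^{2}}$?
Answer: $785 + \sqrt{264226} \approx 1299.0$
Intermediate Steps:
$Q{\left(C \right)} = -4$ ($Q{\left(C \right)} = -4 + \frac{\left(2 - 2\right) 4}{9} = -4 + \frac{0 \cdot 4}{9} = -4 + \frac{1}{9} \cdot 0 = -4 + 0 = -4$)
$F = 785$ ($F = 273 - -512 = 273 + 512 = 785$)
$F + E{\left(5 \cdot 23,501 \right)} = 785 + \sqrt{\left(5 \cdot 23\right)^{2} + 501^{2}} = 785 + \sqrt{115^{2} + 251001} = 785 + \sqrt{13225 + 251001} = 785 + \sqrt{264226}$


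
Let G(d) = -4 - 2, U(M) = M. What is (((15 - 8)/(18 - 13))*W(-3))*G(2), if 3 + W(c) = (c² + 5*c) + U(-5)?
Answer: 588/5 ≈ 117.60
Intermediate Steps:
G(d) = -6
W(c) = -8 + c² + 5*c (W(c) = -3 + ((c² + 5*c) - 5) = -3 + (-5 + c² + 5*c) = -8 + c² + 5*c)
(((15 - 8)/(18 - 13))*W(-3))*G(2) = (((15 - 8)/(18 - 13))*(-8 + (-3)² + 5*(-3)))*(-6) = ((7/5)*(-8 + 9 - 15))*(-6) = ((7*(⅕))*(-14))*(-6) = ((7/5)*(-14))*(-6) = -98/5*(-6) = 588/5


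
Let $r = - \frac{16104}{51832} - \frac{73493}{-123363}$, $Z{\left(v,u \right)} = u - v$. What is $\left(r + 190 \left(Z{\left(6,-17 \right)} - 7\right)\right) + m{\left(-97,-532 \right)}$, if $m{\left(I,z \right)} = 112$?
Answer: $- \frac{406007877568}{72660807} \approx -5587.7$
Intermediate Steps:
$r = \frac{20711948}{72660807}$ ($r = \left(-16104\right) \frac{1}{51832} - - \frac{73493}{123363} = - \frac{183}{589} + \frac{73493}{123363} = \frac{20711948}{72660807} \approx 0.28505$)
$\left(r + 190 \left(Z{\left(6,-17 \right)} - 7\right)\right) + m{\left(-97,-532 \right)} = \left(\frac{20711948}{72660807} + 190 \left(\left(-17 - 6\right) - 7\right)\right) + 112 = \left(\frac{20711948}{72660807} + 190 \left(-23 - 7\right)\right) + 112 = \left(\frac{20711948}{72660807} + 190 \left(-30\right)\right) + 112 = \left(\frac{20711948}{72660807} - 5700\right) + 112 = - \frac{414145887952}{72660807} + 112 = - \frac{406007877568}{72660807}$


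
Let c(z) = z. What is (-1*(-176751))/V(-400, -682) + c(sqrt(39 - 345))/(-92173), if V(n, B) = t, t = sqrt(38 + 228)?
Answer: 176751*sqrt(266)/266 - 3*I*sqrt(34)/92173 ≈ 10837.0 - 0.00018978*I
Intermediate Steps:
t = sqrt(266) ≈ 16.310
V(n, B) = sqrt(266)
(-1*(-176751))/V(-400, -682) + c(sqrt(39 - 345))/(-92173) = (-1*(-176751))/(sqrt(266)) + sqrt(39 - 345)/(-92173) = 176751*(sqrt(266)/266) + sqrt(-306)*(-1/92173) = 176751*sqrt(266)/266 + (3*I*sqrt(34))*(-1/92173) = 176751*sqrt(266)/266 - 3*I*sqrt(34)/92173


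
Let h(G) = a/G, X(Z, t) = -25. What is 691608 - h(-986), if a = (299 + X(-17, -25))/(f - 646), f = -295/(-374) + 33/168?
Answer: 135474426139648/195883255 ≈ 6.9161e+5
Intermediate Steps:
f = 10317/10472 (f = -295*(-1/374) + 33*(1/168) = 295/374 + 11/56 = 10317/10472 ≈ 0.98520)
a = -2869328/6754595 (a = (299 - 25)/(10317/10472 - 646) = 274/(-6754595/10472) = 274*(-10472/6754595) = -2869328/6754595 ≈ -0.42480)
h(G) = -2869328/(6754595*G)
691608 - h(-986) = 691608 - (-2869328)/(6754595*(-986)) = 691608 - (-2869328)*(-1)/(6754595*986) = 691608 - 1*84392/195883255 = 691608 - 84392/195883255 = 135474426139648/195883255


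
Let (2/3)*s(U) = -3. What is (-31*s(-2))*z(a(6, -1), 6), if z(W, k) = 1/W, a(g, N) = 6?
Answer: 93/4 ≈ 23.250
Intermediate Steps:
s(U) = -9/2 (s(U) = (3/2)*(-3) = -9/2)
(-31*s(-2))*z(a(6, -1), 6) = -31*(-9/2)/6 = (279/2)*(⅙) = 93/4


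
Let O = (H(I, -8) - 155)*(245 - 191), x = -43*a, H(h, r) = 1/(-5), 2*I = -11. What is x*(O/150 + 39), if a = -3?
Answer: -272061/125 ≈ -2176.5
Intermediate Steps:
I = -11/2 (I = (1/2)*(-11) = -11/2 ≈ -5.5000)
H(h, r) = -1/5
x = 129 (x = -43*(-3) = 129)
O = -41904/5 (O = (-1/5 - 155)*(245 - 191) = -776/5*54 = -41904/5 ≈ -8380.8)
x*(O/150 + 39) = 129*(-41904/5/150 + 39) = 129*(-41904/5*1/150 + 39) = 129*(-6984/125 + 39) = 129*(-2109/125) = -272061/125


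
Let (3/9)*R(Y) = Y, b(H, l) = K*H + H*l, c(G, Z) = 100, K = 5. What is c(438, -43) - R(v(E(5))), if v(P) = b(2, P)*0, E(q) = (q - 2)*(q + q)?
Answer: 100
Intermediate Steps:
b(H, l) = 5*H + H*l
E(q) = 2*q*(-2 + q) (E(q) = (-2 + q)*(2*q) = 2*q*(-2 + q))
v(P) = 0 (v(P) = (2*(5 + P))*0 = (10 + 2*P)*0 = 0)
R(Y) = 3*Y
c(438, -43) - R(v(E(5))) = 100 - 3*0 = 100 - 1*0 = 100 + 0 = 100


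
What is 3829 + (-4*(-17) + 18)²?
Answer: 11225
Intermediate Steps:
3829 + (-4*(-17) + 18)² = 3829 + (68 + 18)² = 3829 + 86² = 3829 + 7396 = 11225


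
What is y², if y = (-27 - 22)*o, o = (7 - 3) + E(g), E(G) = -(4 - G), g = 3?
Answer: 21609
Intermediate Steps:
E(G) = -4 + G
o = 3 (o = (7 - 3) + (-4 + 3) = 4 - 1 = 3)
y = -147 (y = (-27 - 22)*3 = -49*3 = -147)
y² = (-147)² = 21609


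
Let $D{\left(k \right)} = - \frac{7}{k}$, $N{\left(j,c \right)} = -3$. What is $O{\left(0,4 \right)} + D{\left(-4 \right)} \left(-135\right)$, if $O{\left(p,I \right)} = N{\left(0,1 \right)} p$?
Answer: $- \frac{945}{4} \approx -236.25$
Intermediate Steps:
$O{\left(p,I \right)} = - 3 p$
$O{\left(0,4 \right)} + D{\left(-4 \right)} \left(-135\right) = \left(-3\right) 0 + - \frac{7}{-4} \left(-135\right) = 0 + \left(-7\right) \left(- \frac{1}{4}\right) \left(-135\right) = 0 + \frac{7}{4} \left(-135\right) = 0 - \frac{945}{4} = - \frac{945}{4}$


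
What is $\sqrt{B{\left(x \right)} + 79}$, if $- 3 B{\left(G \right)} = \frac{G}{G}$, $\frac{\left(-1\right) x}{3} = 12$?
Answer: $\frac{2 \sqrt{177}}{3} \approx 8.8694$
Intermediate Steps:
$x = -36$ ($x = \left(-3\right) 12 = -36$)
$B{\left(G \right)} = - \frac{1}{3}$ ($B{\left(G \right)} = - \frac{G \frac{1}{G}}{3} = \left(- \frac{1}{3}\right) 1 = - \frac{1}{3}$)
$\sqrt{B{\left(x \right)} + 79} = \sqrt{- \frac{1}{3} + 79} = \sqrt{\frac{236}{3}} = \frac{2 \sqrt{177}}{3}$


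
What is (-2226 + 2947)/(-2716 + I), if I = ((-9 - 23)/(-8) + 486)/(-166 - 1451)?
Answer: -23793/89638 ≈ -0.26543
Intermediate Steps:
I = -10/33 (I = (-32*(-1/8) + 486)/(-1617) = (4 + 486)*(-1/1617) = 490*(-1/1617) = -10/33 ≈ -0.30303)
(-2226 + 2947)/(-2716 + I) = (-2226 + 2947)/(-2716 - 10/33) = 721/(-89638/33) = 721*(-33/89638) = -23793/89638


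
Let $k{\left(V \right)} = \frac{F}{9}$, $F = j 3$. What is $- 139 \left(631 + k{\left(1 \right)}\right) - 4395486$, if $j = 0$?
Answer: $-4483195$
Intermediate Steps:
$F = 0$ ($F = 0 \cdot 3 = 0$)
$k{\left(V \right)} = 0$ ($k{\left(V \right)} = \frac{0}{9} = 0 \cdot \frac{1}{9} = 0$)
$- 139 \left(631 + k{\left(1 \right)}\right) - 4395486 = - 139 \left(631 + 0\right) - 4395486 = \left(-139\right) 631 - 4395486 = -87709 - 4395486 = -4483195$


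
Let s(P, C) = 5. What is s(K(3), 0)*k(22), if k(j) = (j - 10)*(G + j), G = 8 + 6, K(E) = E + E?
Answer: 2160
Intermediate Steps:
K(E) = 2*E
G = 14
k(j) = (-10 + j)*(14 + j) (k(j) = (j - 10)*(14 + j) = (-10 + j)*(14 + j))
s(K(3), 0)*k(22) = 5*(-140 + 22**2 + 4*22) = 5*(-140 + 484 + 88) = 5*432 = 2160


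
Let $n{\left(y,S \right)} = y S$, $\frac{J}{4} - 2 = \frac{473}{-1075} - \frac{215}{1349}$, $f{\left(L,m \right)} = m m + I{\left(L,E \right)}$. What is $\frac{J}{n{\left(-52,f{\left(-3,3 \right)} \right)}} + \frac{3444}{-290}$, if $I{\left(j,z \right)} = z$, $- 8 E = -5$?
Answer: $- \frac{1662494806}{139857575} \approx -11.887$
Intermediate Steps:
$E = \frac{5}{8}$ ($E = \left(- \frac{1}{8}\right) \left(-5\right) = \frac{5}{8} \approx 0.625$)
$f{\left(L,m \right)} = \frac{5}{8} + m^{2}$ ($f{\left(L,m \right)} = m m + \frac{5}{8} = m^{2} + \frac{5}{8} = \frac{5}{8} + m^{2}$)
$J = \frac{188944}{33725}$ ($J = 8 + 4 \left(\frac{473}{-1075} - \frac{215}{1349}\right) = 8 + 4 \left(473 \left(- \frac{1}{1075}\right) - \frac{215}{1349}\right) = 8 + 4 \left(- \frac{11}{25} - \frac{215}{1349}\right) = 8 + 4 \left(- \frac{20214}{33725}\right) = 8 - \frac{80856}{33725} = \frac{188944}{33725} \approx 5.6025$)
$n{\left(y,S \right)} = S y$
$\frac{J}{n{\left(-52,f{\left(-3,3 \right)} \right)}} + \frac{3444}{-290} = \frac{188944}{33725 \left(\frac{5}{8} + 3^{2}\right) \left(-52\right)} + \frac{3444}{-290} = \frac{188944}{33725 \left(\frac{5}{8} + 9\right) \left(-52\right)} + 3444 \left(- \frac{1}{290}\right) = \frac{188944}{33725 \cdot \frac{77}{8} \left(-52\right)} - \frac{1722}{145} = \frac{188944}{33725 \left(- \frac{1001}{2}\right)} - \frac{1722}{145} = \frac{188944}{33725} \left(- \frac{2}{1001}\right) - \frac{1722}{145} = - \frac{53984}{4822675} - \frac{1722}{145} = - \frac{1662494806}{139857575}$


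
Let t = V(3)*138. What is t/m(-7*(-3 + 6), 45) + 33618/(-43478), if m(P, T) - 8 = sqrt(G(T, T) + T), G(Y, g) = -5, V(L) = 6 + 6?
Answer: 11983119/21739 - 138*sqrt(10) ≈ 114.83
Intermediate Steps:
V(L) = 12
t = 1656 (t = 12*138 = 1656)
m(P, T) = 8 + sqrt(-5 + T)
t/m(-7*(-3 + 6), 45) + 33618/(-43478) = 1656/(8 + sqrt(-5 + 45)) + 33618/(-43478) = 1656/(8 + sqrt(40)) + 33618*(-1/43478) = 1656/(8 + 2*sqrt(10)) - 16809/21739 = -16809/21739 + 1656/(8 + 2*sqrt(10))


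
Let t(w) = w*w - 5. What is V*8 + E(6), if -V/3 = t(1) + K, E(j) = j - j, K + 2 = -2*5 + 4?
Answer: 288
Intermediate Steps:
K = -8 (K = -2 + (-2*5 + 4) = -2 + (-10 + 4) = -2 - 6 = -8)
t(w) = -5 + w² (t(w) = w² - 5 = -5 + w²)
E(j) = 0
V = 36 (V = -3*((-5 + 1²) - 8) = -3*((-5 + 1) - 8) = -3*(-4 - 8) = -3*(-12) = 36)
V*8 + E(6) = 36*8 + 0 = 288 + 0 = 288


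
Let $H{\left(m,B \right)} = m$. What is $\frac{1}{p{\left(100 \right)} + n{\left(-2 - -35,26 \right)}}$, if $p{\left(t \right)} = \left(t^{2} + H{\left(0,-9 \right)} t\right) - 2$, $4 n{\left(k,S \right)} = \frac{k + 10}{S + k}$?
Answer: $\frac{236}{2359571} \approx 0.00010002$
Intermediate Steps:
$n{\left(k,S \right)} = \frac{10 + k}{4 \left(S + k\right)}$ ($n{\left(k,S \right)} = \frac{\left(k + 10\right) \frac{1}{S + k}}{4} = \frac{\left(10 + k\right) \frac{1}{S + k}}{4} = \frac{\frac{1}{S + k} \left(10 + k\right)}{4} = \frac{10 + k}{4 \left(S + k\right)}$)
$p{\left(t \right)} = -2 + t^{2}$ ($p{\left(t \right)} = \left(t^{2} + 0 t\right) - 2 = \left(t^{2} + 0\right) - 2 = t^{2} - 2 = -2 + t^{2}$)
$\frac{1}{p{\left(100 \right)} + n{\left(-2 - -35,26 \right)}} = \frac{1}{\left(-2 + 100^{2}\right) + \frac{10 - -33}{4 \left(26 - -33\right)}} = \frac{1}{\left(-2 + 10000\right) + \frac{10 + \left(-2 + 35\right)}{4 \left(26 + \left(-2 + 35\right)\right)}} = \frac{1}{9998 + \frac{10 + 33}{4 \left(26 + 33\right)}} = \frac{1}{9998 + \frac{1}{4} \cdot \frac{1}{59} \cdot 43} = \frac{1}{9998 + \frac{43}{236}} = \frac{1}{\frac{2359571}{236}} = \frac{236}{2359571}$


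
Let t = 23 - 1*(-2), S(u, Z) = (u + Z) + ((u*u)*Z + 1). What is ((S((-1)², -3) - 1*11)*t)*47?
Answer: -17625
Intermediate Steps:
S(u, Z) = 1 + Z + u + Z*u² (S(u, Z) = (Z + u) + (u²*Z + 1) = (Z + u) + (Z*u² + 1) = (Z + u) + (1 + Z*u²) = 1 + Z + u + Z*u²)
t = 25 (t = 23 + 2 = 25)
((S((-1)², -3) - 1*11)*t)*47 = (((1 - 3 + (-1)² - 3*((-1)²)²) - 1*11)*25)*47 = (((1 - 3 + 1 - 3*1²) - 11)*25)*47 = (((1 - 3 + 1 - 3*1) - 11)*25)*47 = (((1 - 3 + 1 - 3) - 11)*25)*47 = ((-4 - 11)*25)*47 = -15*25*47 = -375*47 = -17625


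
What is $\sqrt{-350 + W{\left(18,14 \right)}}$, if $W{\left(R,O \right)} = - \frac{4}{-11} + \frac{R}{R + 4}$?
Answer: $\frac{i \sqrt{42207}}{11} \approx 18.677 i$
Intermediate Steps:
$W{\left(R,O \right)} = \frac{4}{11} + \frac{R}{4 + R}$ ($W{\left(R,O \right)} = \left(-4\right) \left(- \frac{1}{11}\right) + \frac{R}{4 + R} = \frac{4}{11} + \frac{R}{4 + R}$)
$\sqrt{-350 + W{\left(18,14 \right)}} = \sqrt{-350 + \frac{16 + 15 \cdot 18}{11 \left(4 + 18\right)}} = \sqrt{-350 + \frac{16 + 270}{11 \cdot 22}} = \sqrt{-350 + \frac{1}{11} \cdot \frac{1}{22} \cdot 286} = \sqrt{-350 + \frac{13}{11}} = \sqrt{- \frac{3837}{11}} = \frac{i \sqrt{42207}}{11}$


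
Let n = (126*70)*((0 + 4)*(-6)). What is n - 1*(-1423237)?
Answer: 1211557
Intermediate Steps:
n = -211680 (n = 8820*(4*(-6)) = 8820*(-24) = -211680)
n - 1*(-1423237) = -211680 - 1*(-1423237) = -211680 + 1423237 = 1211557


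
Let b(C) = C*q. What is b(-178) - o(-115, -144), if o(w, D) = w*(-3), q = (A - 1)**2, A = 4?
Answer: -1947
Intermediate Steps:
q = 9 (q = (4 - 1)**2 = 3**2 = 9)
o(w, D) = -3*w
b(C) = 9*C (b(C) = C*9 = 9*C)
b(-178) - o(-115, -144) = 9*(-178) - (-3)*(-115) = -1602 - 1*345 = -1602 - 345 = -1947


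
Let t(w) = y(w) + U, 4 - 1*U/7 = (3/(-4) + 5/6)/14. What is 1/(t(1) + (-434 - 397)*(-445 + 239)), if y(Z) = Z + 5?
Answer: 24/4109279 ≈ 5.8404e-6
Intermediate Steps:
U = 671/24 (U = 28 - 7*(3/(-4) + 5/6)/14 = 28 - 7*(3*(-1/4) + 5*(1/6))/14 = 28 - 7*(-3/4 + 5/6)/14 = 28 - 7/(12*14) = 28 - 7*1/168 = 28 - 1/24 = 671/24 ≈ 27.958)
y(Z) = 5 + Z
t(w) = 791/24 + w (t(w) = (5 + w) + 671/24 = 791/24 + w)
1/(t(1) + (-434 - 397)*(-445 + 239)) = 1/((791/24 + 1) + (-434 - 397)*(-445 + 239)) = 1/(815/24 - 831*(-206)) = 1/(815/24 + 171186) = 1/(4109279/24) = 24/4109279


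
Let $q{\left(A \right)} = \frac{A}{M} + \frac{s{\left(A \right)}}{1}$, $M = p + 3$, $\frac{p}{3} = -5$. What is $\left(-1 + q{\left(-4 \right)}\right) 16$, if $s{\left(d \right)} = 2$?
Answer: $\frac{64}{3} \approx 21.333$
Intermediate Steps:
$p = -15$ ($p = 3 \left(-5\right) = -15$)
$M = -12$ ($M = -15 + 3 = -12$)
$q{\left(A \right)} = 2 - \frac{A}{12}$ ($q{\left(A \right)} = \frac{A}{-12} + \frac{2}{1} = A \left(- \frac{1}{12}\right) + 2 \cdot 1 = - \frac{A}{12} + 2 = 2 - \frac{A}{12}$)
$\left(-1 + q{\left(-4 \right)}\right) 16 = \left(-1 + \left(2 - - \frac{1}{3}\right)\right) 16 = \left(-1 + \left(2 + \frac{1}{3}\right)\right) 16 = \left(-1 + \frac{7}{3}\right) 16 = \frac{4}{3} \cdot 16 = \frac{64}{3}$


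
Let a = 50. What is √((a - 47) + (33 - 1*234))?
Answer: 3*I*√22 ≈ 14.071*I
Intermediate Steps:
√((a - 47) + (33 - 1*234)) = √((50 - 47) + (33 - 1*234)) = √(3 + (33 - 234)) = √(3 - 201) = √(-198) = 3*I*√22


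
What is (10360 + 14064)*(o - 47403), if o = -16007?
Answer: -1548725840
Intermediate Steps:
(10360 + 14064)*(o - 47403) = (10360 + 14064)*(-16007 - 47403) = 24424*(-63410) = -1548725840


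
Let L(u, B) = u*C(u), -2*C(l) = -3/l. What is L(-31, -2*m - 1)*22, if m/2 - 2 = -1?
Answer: 33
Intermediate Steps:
m = 2 (m = 4 + 2*(-1) = 4 - 2 = 2)
C(l) = 3/(2*l) (C(l) = -(-3)/(2*l) = 3/(2*l))
L(u, B) = 3/2 (L(u, B) = u*(3/(2*u)) = 3/2)
L(-31, -2*m - 1)*22 = (3/2)*22 = 33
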